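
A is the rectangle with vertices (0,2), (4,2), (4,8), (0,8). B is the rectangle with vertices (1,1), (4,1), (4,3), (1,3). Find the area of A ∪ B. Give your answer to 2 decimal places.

By inclusion–exclusion:
Individual areas: |A| = 24, |B| = 6.
|A∩B|: x∈[1,4], y∈[2,3] → 3·1 = 3.
|A ∪ B| = 30 − 3 = 27.00.

27.00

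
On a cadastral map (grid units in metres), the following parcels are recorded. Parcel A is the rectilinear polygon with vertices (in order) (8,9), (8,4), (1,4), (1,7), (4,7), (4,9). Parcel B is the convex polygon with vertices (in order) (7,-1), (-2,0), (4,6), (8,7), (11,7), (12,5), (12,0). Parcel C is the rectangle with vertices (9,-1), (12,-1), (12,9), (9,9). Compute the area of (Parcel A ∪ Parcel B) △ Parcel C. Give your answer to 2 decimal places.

|Parcel A ∪ Parcel B| = 95.
|(Parcel A ∪ Parcel B) ∩ Parcel C| = 20.9.
|(Parcel A ∪ Parcel B) △ Parcel C| = 95 + 30 − 41.8 = 83.20.

83.20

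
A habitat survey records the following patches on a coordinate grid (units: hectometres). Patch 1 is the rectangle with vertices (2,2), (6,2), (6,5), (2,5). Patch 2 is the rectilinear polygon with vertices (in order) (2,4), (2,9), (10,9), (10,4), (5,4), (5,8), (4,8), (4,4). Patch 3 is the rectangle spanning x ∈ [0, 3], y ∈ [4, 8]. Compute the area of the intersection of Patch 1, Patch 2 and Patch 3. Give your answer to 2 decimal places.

1.00

The intersection is the polygon with vertices (2,4), (2,5), (3,5), (3,4).
By the shoelace formula its area is 1.00.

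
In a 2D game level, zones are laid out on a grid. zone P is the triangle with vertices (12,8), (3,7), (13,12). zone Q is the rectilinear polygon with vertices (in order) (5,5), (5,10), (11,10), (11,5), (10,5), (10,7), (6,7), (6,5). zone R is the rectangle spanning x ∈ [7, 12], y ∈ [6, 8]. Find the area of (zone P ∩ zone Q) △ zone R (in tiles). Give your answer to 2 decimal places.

|zone P ∩ zone Q| = 10.6667.
|(zone P ∩ zone Q) ∩ zone R| = 1.3333.
|(zone P ∩ zone Q) △ zone R| = 10.6667 + 10 − 2.6667 = 18.00.

18.00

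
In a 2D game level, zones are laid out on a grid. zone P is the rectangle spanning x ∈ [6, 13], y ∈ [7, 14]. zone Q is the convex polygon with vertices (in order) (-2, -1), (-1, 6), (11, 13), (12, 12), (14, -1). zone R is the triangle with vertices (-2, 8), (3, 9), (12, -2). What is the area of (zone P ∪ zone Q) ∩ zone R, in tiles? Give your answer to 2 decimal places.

The region (zone P ∪ zone Q) ∩ zone R is the polygon with vertices (10.6,-1), (-0.009,6.578), (3.369,8.549), (11.182,-1).
By the shoelace formula its area is 26.03.

26.03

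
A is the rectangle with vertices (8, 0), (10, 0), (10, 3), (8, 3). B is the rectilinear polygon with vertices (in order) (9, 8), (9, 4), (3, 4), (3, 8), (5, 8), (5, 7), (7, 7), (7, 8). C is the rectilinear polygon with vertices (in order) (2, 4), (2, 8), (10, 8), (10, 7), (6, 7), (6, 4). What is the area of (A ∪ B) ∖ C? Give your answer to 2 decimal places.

15.00

|A ∪ B| = 28.
|(A ∪ B) ∩ C| = 13.
|(A ∪ B) ∖ C| = 28 − 13 = 15.00.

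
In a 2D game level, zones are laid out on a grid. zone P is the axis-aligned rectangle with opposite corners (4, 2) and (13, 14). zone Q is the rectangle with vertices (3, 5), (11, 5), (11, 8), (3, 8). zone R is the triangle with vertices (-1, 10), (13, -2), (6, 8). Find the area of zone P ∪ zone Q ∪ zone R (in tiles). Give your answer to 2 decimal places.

120.02

By inclusion–exclusion:
Individual areas: |zone P| = 108, |zone Q| = 24, |zone R| = 28.
|zone P∩zone Q|: x∈[4,11], y∈[5,8] → 7·3 = 21.
|zone P∩zone R| = 17.1238.
|zone Q∩zone R| = 10.7095.
|zone P∩zone Q∩zone R| = 8.8524.
|zone P ∪ zone Q ∪ zone R| = 160 − 48.8333 + 8.8524 = 120.02.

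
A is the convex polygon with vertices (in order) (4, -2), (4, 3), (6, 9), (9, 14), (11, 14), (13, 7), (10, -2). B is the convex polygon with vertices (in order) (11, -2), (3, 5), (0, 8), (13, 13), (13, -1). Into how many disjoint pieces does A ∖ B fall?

A ∖ B splits into 2 disjoint pieces (area 20.9355, area 7.2237).

2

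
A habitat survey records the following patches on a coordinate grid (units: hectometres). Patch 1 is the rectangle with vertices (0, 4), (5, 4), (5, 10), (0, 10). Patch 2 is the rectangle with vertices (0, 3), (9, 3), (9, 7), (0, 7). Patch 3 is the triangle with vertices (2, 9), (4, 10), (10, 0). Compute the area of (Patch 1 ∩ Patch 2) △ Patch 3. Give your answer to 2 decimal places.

|Patch 1 ∩ Patch 2| = 15.
|(Patch 1 ∩ Patch 2) ∩ Patch 3| = 0.8403.
|(Patch 1 ∩ Patch 2) △ Patch 3| = 15 + 13 − 1.6806 = 26.32.

26.32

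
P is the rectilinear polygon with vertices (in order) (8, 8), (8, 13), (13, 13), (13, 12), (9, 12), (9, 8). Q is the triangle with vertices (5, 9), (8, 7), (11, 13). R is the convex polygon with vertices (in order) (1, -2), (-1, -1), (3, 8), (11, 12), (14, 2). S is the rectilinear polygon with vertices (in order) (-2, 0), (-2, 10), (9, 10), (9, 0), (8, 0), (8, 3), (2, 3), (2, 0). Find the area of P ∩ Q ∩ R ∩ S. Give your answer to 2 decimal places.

1.75

The intersection is the polygon with vertices (8.5,8), (8,8), (8,10), (9,10), (9,9).
By the shoelace formula its area is 1.75.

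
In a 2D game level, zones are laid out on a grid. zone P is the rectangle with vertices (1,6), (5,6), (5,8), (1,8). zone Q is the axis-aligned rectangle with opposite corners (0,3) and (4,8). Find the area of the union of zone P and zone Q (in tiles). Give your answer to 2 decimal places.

22.00

By inclusion–exclusion:
Individual areas: |zone P| = 8, |zone Q| = 20.
|zone P∩zone Q|: x∈[1,4], y∈[6,8] → 3·2 = 6.
|zone P ∪ zone Q| = 28 − 6 = 22.00.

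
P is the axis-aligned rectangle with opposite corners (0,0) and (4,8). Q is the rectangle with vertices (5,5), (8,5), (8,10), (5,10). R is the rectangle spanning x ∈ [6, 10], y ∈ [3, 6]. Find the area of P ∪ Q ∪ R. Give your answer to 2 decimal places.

57.00

By inclusion–exclusion:
Individual areas: |P| = 32, |Q| = 15, |R| = 12.
|P∩Q| = 0 (no overlap).
|P∩R| = 0 (no overlap).
|Q∩R|: x∈[6,8], y∈[5,6] → 2·1 = 2.
|P∩Q∩R| = 0.
|P ∪ Q ∪ R| = 59 − 2 + 0 = 57.00.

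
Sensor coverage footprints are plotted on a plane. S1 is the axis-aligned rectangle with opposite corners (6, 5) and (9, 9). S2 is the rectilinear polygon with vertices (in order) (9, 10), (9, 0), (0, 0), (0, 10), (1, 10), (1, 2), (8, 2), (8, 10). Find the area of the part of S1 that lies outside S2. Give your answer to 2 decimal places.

|S1| = 12, |S1∩S2| = 4.
|S1 ∖ S2| = |S1| − |S1∩S2| = 12 − 4 = 8.00.

8.00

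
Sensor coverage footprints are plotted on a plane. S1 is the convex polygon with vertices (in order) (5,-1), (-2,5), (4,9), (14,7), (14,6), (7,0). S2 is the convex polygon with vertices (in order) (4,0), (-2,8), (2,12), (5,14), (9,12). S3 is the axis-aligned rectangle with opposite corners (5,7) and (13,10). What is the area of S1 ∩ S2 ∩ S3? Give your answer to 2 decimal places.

3.47

The intersection is the polygon with vertices (7.462,8.308), (6.917,7), (5,7), (5,8.8).
By the shoelace formula its area is 3.47.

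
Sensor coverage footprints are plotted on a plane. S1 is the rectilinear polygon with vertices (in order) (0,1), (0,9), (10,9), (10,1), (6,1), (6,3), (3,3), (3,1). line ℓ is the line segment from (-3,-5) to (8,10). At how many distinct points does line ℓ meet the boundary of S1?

2

The segment meets the boundary at (1.4,1), (7.267,9).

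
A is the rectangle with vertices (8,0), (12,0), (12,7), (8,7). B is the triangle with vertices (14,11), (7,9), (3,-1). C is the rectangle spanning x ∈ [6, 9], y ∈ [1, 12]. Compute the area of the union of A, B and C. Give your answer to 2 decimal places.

70.44

By inclusion–exclusion:
Individual areas: |A| = 28, |B| = 31, |C| = 33.
|A∩B| = 2.9697.
|A∩C|: x∈[8,9], y∈[1,7] → 1·6 = 6.
|B∩C| = 14.5942.
|A∩B∩C| = 2.
|A ∪ B ∪ C| = 92 − 23.5639 + 2 = 70.44.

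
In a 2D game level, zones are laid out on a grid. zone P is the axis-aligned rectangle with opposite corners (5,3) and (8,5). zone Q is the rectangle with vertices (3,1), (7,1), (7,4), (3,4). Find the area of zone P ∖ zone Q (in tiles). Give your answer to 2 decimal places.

4.00

|zone P∩zone Q|: x∈[5,7], y∈[3,4] → 2·1 = 2.
|zone P| = 6.
|zone P ∖ zone Q| = |zone P| − |zone P∩zone Q| = 6 − 2 = 4.00.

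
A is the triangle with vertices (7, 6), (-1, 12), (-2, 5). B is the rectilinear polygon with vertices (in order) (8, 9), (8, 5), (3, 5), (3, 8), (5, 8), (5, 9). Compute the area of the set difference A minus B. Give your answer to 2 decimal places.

24.78

|A| = 31, |A∩B| = 6.2222.
|A ∖ B| = |A| − |A∩B| = 31 − 6.2222 = 24.78.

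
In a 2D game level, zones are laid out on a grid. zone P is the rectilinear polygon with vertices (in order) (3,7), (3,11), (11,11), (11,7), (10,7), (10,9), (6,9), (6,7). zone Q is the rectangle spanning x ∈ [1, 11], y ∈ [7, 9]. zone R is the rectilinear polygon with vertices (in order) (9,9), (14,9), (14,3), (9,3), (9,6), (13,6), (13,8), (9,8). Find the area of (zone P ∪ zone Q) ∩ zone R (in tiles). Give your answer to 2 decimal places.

The region (zone P ∪ zone Q) ∩ zone R is the polygon with vertices (11,8), (9,8), (9,9), (11,9).
By the shoelace formula its area is 2.00.

2.00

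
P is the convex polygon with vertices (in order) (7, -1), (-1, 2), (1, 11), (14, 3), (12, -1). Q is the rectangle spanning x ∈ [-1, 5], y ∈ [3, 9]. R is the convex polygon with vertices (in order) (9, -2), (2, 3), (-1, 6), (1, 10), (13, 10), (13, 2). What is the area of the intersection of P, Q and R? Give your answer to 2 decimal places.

The intersection is the polygon with vertices (4.25,9), (5,8.539), (5,3), (2,3), (-0.273,5.273), (0.556,9).
By the shoelace formula its area is 27.34.

27.34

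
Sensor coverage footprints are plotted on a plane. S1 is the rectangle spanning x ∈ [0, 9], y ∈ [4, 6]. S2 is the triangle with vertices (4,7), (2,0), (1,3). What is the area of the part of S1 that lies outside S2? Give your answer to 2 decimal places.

|S1| = 18, |S1∩S2| = 1.8571.
|S1 ∖ S2| = |S1| − |S1∩S2| = 18 − 1.8571 = 16.14.

16.14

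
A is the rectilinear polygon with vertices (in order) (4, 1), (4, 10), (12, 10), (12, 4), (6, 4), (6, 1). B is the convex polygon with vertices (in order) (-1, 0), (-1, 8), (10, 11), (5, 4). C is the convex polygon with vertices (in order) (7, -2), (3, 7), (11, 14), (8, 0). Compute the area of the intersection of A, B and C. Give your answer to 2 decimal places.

16.27

The intersection is the polygon with vertices (9.286,10), (5,4), (4.486,3.657), (4,4.75), (4,7.875), (6.429,10).
By the shoelace formula its area is 16.27.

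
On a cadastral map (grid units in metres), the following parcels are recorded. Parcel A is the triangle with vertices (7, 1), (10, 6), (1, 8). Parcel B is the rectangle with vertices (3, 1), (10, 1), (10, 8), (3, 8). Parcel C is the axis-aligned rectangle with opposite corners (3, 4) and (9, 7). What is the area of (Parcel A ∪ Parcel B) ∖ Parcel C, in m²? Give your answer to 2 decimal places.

32.89

|Parcel A ∪ Parcel B| = 50.8889.
|(Parcel A ∪ Parcel B) ∩ Parcel C| = 18.
|(Parcel A ∪ Parcel B) ∖ Parcel C| = 50.8889 − 18 = 32.89.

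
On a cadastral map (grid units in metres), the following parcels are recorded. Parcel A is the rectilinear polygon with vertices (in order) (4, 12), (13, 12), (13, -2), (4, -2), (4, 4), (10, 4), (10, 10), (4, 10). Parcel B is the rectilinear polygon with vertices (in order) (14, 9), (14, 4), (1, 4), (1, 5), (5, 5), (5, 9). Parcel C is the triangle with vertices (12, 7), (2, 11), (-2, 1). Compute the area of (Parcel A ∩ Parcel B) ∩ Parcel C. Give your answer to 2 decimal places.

|Parcel A ∩ Parcel B| = 15.
|(Parcel A ∩ Parcel B) ∩ Parcel C| = 1.66.

1.66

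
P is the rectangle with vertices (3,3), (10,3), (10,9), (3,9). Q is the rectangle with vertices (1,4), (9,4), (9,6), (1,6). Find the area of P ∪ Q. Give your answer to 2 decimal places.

46.00

By inclusion–exclusion:
Individual areas: |P| = 42, |Q| = 16.
|P∩Q|: x∈[3,9], y∈[4,6] → 6·2 = 12.
|P ∪ Q| = 58 − 12 = 46.00.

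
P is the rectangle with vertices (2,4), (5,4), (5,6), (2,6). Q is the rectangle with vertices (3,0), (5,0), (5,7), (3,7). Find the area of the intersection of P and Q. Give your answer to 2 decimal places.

|P∩Q|: x∈[3,5], y∈[4,6] → 2·2 = 4.

4.00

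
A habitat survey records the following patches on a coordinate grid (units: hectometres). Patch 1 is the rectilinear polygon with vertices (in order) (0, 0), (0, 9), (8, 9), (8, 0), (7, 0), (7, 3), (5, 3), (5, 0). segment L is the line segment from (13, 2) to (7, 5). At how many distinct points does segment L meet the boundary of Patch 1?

1

The segment meets the boundary at (8,4.5).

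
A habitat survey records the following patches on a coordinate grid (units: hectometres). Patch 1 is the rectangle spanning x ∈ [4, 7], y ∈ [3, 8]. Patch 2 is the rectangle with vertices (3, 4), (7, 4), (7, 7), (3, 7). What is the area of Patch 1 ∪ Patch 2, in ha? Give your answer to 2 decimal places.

18.00

By inclusion–exclusion:
Individual areas: |Patch 1| = 15, |Patch 2| = 12.
|Patch 1∩Patch 2|: x∈[4,7], y∈[4,7] → 3·3 = 9.
|Patch 1 ∪ Patch 2| = 27 − 9 = 18.00.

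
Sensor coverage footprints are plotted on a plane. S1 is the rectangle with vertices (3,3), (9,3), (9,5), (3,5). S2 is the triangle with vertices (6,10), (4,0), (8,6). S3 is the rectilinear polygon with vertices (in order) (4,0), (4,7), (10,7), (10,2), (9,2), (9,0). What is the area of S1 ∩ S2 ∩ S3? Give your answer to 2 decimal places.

The intersection is the polygon with vertices (6,3), (4.6,3), (5,5), (7.333,5).
By the shoelace formula its area is 3.73.

3.73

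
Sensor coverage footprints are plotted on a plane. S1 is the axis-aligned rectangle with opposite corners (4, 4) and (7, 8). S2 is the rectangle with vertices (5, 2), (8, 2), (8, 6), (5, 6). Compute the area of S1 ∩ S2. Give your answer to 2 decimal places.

|S1∩S2|: x∈[5,7], y∈[4,6] → 2·2 = 4.

4.00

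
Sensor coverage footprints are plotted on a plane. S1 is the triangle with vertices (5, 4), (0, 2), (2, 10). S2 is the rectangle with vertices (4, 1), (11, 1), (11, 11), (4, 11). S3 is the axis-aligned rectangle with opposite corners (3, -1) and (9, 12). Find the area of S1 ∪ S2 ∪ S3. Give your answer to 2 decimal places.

By inclusion–exclusion:
Individual areas: |S1| = 18, |S2| = 70, |S3| = 78.
|S1∩S2| = 1.2.
|S1∩S3| = 4.8.
|S2∩S3|: x∈[4,9], y∈[1,11] → 5·10 = 50.
|S1∩S2∩S3| = 1.2.
|S1 ∪ S2 ∪ S3| = 166 − 56 + 1.2 = 111.20.

111.20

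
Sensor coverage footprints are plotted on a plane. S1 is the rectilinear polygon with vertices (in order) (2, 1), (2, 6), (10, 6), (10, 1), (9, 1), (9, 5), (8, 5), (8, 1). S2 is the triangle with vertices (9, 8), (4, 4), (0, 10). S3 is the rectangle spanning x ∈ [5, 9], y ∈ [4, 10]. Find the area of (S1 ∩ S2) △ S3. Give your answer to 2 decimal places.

26.03

|S1 ∩ S2| = 3.8333.
|(S1 ∩ S2) ∩ S3| = 0.9.
|(S1 ∩ S2) △ S3| = 3.8333 + 24 − 1.8 = 26.03.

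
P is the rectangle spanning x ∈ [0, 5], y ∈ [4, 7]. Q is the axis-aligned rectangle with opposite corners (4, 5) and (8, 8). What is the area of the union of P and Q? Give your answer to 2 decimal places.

By inclusion–exclusion:
Individual areas: |P| = 15, |Q| = 12.
|P∩Q|: x∈[4,5], y∈[5,7] → 1·2 = 2.
|P ∪ Q| = 27 − 2 = 25.00.

25.00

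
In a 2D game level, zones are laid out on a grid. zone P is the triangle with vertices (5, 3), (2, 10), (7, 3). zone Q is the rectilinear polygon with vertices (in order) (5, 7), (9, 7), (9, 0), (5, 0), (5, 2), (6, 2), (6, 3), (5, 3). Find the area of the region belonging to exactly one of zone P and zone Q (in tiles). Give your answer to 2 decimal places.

28.40

|zone P| = 7, |zone Q| = 27, |zone P∩zone Q| = 2.8.
|zone P △ zone Q| = |zone P| + |zone Q| − 2·|zone P∩zone Q| = 7 + 27 − 5.6 = 28.40.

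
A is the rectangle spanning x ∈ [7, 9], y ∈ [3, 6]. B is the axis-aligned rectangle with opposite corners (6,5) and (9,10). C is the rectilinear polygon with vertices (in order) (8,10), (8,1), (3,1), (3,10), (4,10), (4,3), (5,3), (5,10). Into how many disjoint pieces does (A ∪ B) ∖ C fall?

(A ∪ B) ∖ C is a single connected region.

1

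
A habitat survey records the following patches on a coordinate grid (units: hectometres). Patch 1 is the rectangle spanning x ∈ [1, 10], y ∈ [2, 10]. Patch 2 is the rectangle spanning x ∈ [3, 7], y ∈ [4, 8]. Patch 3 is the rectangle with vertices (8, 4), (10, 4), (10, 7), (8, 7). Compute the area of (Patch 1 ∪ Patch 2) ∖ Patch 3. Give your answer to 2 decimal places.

66.00

|Patch 1 ∪ Patch 2| = 72.
|(Patch 1 ∪ Patch 2) ∩ Patch 3| = 6.
|(Patch 1 ∪ Patch 2) ∖ Patch 3| = 72 − 6 = 66.00.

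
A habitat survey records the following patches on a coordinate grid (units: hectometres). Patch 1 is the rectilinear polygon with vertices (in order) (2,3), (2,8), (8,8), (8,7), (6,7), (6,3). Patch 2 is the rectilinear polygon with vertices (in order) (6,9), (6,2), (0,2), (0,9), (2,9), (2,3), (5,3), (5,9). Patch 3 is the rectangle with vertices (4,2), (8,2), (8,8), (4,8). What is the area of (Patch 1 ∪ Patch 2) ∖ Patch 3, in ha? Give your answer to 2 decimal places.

27.00

|Patch 1 ∪ Patch 2| = 41.
|(Patch 1 ∪ Patch 2) ∩ Patch 3| = 14.
|(Patch 1 ∪ Patch 2) ∖ Patch 3| = 41 − 14 = 27.00.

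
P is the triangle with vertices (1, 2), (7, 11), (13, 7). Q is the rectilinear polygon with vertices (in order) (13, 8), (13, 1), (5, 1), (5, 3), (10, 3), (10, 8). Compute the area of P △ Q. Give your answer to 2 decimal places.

|P| = 39, |Q| = 31, |P∩Q| = 4.125.
|P △ Q| = |P| + |Q| − 2·|P∩Q| = 39 + 31 − 8.25 = 61.75.

61.75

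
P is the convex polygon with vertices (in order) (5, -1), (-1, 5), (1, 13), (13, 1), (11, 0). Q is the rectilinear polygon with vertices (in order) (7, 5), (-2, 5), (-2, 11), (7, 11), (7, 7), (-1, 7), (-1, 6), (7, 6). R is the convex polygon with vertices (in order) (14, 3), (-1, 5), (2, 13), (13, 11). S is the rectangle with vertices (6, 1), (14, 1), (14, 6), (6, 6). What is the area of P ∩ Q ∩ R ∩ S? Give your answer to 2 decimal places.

1.00

The intersection is the polygon with vertices (7,5), (6,5), (6,6), (7,6).
By the shoelace formula its area is 1.00.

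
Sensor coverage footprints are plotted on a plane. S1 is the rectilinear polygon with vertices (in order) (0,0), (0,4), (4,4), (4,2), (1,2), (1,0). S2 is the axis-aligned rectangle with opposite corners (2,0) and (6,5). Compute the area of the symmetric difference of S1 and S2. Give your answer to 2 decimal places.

|S1| = 10, |S2| = 20, |S1∩S2| = 4.
|S1 △ S2| = |S1| + |S2| − 2·|S1∩S2| = 10 + 20 − 8 = 22.00.

22.00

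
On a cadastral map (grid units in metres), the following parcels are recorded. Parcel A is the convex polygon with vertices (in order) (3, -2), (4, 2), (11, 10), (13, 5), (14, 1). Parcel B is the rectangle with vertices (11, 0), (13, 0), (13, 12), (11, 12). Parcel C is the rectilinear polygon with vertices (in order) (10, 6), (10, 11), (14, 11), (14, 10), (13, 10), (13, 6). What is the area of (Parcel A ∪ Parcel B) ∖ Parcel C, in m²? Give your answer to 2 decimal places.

|Parcel A ∪ Parcel B| = 75.4091.
|(Parcel A ∪ Parcel B) ∩ Parcel C| = 13.4286.
|(Parcel A ∪ Parcel B) ∖ Parcel C| = 75.4091 − 13.4286 = 61.98.

61.98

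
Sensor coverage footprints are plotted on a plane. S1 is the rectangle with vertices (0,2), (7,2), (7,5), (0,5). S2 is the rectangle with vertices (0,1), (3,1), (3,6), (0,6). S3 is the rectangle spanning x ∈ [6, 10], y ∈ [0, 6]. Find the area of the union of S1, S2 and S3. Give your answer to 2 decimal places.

By inclusion–exclusion:
Individual areas: |S1| = 21, |S2| = 15, |S3| = 24.
|S1∩S2|: x∈[0,3], y∈[2,5] → 3·3 = 9.
|S1∩S3|: x∈[6,7], y∈[2,5] → 1·3 = 3.
|S2∩S3| = 0 (no overlap).
|S1∩S2∩S3| = 0.
|S1 ∪ S2 ∪ S3| = 60 − 12 + 0 = 48.00.

48.00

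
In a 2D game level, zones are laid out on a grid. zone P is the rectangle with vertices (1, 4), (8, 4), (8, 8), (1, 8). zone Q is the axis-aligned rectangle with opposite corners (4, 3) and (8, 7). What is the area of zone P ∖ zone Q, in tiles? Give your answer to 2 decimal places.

|zone P∩zone Q|: x∈[4,8], y∈[4,7] → 4·3 = 12.
|zone P| = 28.
|zone P ∖ zone Q| = |zone P| − |zone P∩zone Q| = 28 − 12 = 16.00.

16.00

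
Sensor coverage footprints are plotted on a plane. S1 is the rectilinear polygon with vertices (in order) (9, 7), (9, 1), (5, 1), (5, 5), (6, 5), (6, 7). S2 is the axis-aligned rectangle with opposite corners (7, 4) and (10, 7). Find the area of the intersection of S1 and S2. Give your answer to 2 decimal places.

6.00

The intersection is the polygon with vertices (9,4), (7,4), (7,7), (9,7).
By the shoelace formula its area is 6.00.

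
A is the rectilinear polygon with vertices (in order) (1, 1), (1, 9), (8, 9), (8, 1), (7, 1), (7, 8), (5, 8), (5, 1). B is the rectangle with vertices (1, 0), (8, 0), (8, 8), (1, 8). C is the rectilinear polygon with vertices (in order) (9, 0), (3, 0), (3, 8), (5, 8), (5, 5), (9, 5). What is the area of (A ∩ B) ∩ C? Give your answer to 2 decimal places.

|A ∩ B| = 35.
|(A ∩ B) ∩ C| = 18.00.

18.00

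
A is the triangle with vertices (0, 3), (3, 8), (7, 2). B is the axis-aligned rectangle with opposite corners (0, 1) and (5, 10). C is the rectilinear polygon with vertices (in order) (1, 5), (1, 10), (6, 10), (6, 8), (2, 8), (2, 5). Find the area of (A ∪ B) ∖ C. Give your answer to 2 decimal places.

|A ∪ B| = 47.7143.
|(A ∪ B) ∩ C| = 11.
|(A ∪ B) ∖ C| = 47.7143 − 11 = 36.71.

36.71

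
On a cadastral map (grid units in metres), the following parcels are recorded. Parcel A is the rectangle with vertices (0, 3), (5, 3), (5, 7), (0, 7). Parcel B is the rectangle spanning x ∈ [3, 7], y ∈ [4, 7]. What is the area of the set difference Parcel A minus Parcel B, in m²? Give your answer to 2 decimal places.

|Parcel A∩Parcel B|: x∈[3,5], y∈[4,7] → 2·3 = 6.
|Parcel A| = 20.
|Parcel A ∖ Parcel B| = |Parcel A| − |Parcel A∩Parcel B| = 20 − 6 = 14.00.

14.00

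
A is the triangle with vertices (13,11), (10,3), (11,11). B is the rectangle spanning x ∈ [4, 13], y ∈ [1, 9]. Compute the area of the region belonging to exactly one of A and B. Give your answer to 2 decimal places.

|A| = 8, |B| = 72, |A∩B| = 4.5.
|A △ B| = |A| + |B| − 2·|A∩B| = 8 + 72 − 9 = 71.00.

71.00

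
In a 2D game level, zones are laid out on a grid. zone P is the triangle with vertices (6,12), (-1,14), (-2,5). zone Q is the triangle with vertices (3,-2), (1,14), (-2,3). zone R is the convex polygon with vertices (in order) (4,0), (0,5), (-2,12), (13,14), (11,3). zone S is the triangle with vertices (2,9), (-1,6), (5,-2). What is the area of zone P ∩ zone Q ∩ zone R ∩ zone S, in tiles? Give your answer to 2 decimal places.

0.70

The intersection is the polygon with vertices (-0.4,6.4), (-0.444,6.556), (1.667,8.667), (1.718,8.254).
By the shoelace formula its area is 0.70.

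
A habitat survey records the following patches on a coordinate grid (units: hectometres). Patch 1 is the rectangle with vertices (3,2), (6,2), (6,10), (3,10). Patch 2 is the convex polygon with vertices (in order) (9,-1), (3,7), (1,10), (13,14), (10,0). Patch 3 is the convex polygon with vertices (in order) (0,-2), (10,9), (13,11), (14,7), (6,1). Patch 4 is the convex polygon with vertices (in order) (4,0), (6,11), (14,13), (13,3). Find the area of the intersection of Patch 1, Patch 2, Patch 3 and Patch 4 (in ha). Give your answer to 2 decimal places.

The intersection is the polygon with vertices (5.343,3.877), (6,4.6), (6,3).
By the shoelace formula its area is 0.53.

0.53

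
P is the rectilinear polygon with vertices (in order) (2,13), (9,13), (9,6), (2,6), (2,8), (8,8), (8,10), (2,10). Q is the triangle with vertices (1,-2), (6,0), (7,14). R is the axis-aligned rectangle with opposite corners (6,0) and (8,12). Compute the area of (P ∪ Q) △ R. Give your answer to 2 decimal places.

|P ∪ Q| = 64.4732.
|(P ∪ Q) ∩ R| = 10.5714.
|(P ∪ Q) △ R| = 64.4732 + 24 − 21.1429 = 67.33.

67.33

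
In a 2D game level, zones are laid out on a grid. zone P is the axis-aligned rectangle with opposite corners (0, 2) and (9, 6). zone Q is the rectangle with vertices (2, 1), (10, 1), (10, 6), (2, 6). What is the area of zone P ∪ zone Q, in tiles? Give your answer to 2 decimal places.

48.00

By inclusion–exclusion:
Individual areas: |zone P| = 36, |zone Q| = 40.
|zone P∩zone Q|: x∈[2,9], y∈[2,6] → 7·4 = 28.
|zone P ∪ zone Q| = 76 − 28 = 48.00.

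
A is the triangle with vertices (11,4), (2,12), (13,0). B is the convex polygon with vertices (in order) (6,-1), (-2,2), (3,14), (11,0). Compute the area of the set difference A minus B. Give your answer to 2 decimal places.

7.50

|A| = 10, |A∩B| = 2.5014.
|A ∖ B| = |A| − |A∩B| = 10 − 2.5014 = 7.50.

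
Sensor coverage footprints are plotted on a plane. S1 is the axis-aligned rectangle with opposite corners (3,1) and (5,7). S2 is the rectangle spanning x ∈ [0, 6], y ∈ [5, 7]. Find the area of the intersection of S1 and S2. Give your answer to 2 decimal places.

4.00

|S1∩S2|: x∈[3,5], y∈[5,7] → 2·2 = 4.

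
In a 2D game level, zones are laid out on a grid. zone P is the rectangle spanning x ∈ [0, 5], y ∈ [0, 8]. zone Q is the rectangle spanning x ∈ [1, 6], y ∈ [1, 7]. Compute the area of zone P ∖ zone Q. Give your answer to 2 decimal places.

|zone P∩zone Q|: x∈[1,5], y∈[1,7] → 4·6 = 24.
|zone P| = 40.
|zone P ∖ zone Q| = |zone P| − |zone P∩zone Q| = 40 − 24 = 16.00.

16.00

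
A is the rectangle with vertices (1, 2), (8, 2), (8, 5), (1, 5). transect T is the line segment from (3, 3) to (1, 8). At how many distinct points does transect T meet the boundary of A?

The segment meets the boundary at (2.2,5).

1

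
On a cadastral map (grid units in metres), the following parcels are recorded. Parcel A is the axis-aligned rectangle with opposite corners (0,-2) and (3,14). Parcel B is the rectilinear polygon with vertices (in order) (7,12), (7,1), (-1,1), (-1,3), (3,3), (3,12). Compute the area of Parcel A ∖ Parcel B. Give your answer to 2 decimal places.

|Parcel A| = 48, |Parcel A∩Parcel B| = 6.
|Parcel A ∖ Parcel B| = |Parcel A| − |Parcel A∩Parcel B| = 48 − 6 = 42.00.

42.00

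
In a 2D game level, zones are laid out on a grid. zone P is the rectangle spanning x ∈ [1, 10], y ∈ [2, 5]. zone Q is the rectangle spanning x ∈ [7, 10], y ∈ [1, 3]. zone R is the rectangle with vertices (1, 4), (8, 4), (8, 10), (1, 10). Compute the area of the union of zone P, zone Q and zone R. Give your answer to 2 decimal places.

65.00

By inclusion–exclusion:
Individual areas: |zone P| = 27, |zone Q| = 6, |zone R| = 42.
|zone P∩zone Q|: x∈[7,10], y∈[2,3] → 3·1 = 3.
|zone P∩zone R|: x∈[1,8], y∈[4,5] → 7·1 = 7.
|zone Q∩zone R| = 0 (no overlap).
|zone P∩zone Q∩zone R| = 0.
|zone P ∪ zone Q ∪ zone R| = 75 − 10 + 0 = 65.00.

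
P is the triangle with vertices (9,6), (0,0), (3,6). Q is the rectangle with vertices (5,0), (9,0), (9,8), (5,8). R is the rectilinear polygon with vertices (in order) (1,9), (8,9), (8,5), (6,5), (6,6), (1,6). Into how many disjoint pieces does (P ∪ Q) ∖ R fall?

1

(P ∪ Q) ∖ R is a single connected region.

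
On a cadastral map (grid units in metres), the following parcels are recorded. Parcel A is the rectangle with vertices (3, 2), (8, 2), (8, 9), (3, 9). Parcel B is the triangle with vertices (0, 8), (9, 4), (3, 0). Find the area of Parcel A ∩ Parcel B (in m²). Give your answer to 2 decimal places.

16.44

The intersection is the polygon with vertices (8,3.333), (6,2), (3,2), (3,6.667), (8,4.444).
By the shoelace formula its area is 16.44.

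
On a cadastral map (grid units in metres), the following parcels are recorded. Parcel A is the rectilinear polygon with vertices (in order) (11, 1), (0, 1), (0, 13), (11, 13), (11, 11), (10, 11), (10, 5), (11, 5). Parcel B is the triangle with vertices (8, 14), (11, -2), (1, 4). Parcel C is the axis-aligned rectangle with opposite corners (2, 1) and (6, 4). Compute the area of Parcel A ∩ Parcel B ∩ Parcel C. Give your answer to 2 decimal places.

The intersection is the polygon with vertices (2,3.4), (2,4), (6,4), (6,1).
By the shoelace formula its area is 7.20.

7.20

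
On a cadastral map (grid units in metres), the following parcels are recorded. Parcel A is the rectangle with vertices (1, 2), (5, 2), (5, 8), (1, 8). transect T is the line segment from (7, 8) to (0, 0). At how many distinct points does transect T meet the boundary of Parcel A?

2

The segment meets the boundary at (1.75,2), (5,5.714).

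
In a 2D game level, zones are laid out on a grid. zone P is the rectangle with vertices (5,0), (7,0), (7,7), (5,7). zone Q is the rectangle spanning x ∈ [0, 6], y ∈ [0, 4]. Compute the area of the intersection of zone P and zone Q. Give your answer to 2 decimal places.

4.00

|zone P∩zone Q|: x∈[5,6], y∈[0,4] → 1·4 = 4.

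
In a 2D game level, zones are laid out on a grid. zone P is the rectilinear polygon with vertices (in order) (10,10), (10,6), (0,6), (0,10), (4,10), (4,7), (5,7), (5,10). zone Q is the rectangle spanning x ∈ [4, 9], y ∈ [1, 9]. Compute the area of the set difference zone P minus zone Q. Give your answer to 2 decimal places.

|zone P| = 37, |zone P∩zone Q| = 13.
|zone P ∖ zone Q| = |zone P| − |zone P∩zone Q| = 37 − 13 = 24.00.

24.00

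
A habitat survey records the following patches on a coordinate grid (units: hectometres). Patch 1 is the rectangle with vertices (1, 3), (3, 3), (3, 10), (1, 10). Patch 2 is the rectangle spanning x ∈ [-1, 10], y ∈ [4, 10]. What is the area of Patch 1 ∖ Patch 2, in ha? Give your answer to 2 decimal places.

|Patch 1∩Patch 2|: x∈[1,3], y∈[4,10] → 2·6 = 12.
|Patch 1| = 14.
|Patch 1 ∖ Patch 2| = |Patch 1| − |Patch 1∩Patch 2| = 14 − 12 = 2.00.

2.00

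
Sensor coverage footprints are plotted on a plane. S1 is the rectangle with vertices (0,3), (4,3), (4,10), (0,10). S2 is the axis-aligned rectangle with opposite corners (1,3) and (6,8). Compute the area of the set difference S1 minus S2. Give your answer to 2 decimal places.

|S1∩S2|: x∈[1,4], y∈[3,8] → 3·5 = 15.
|S1| = 28.
|S1 ∖ S2| = |S1| − |S1∩S2| = 28 − 15 = 13.00.

13.00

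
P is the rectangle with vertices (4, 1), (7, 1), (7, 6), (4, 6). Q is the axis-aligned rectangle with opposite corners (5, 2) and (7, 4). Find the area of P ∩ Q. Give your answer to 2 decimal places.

4.00

|P∩Q|: x∈[5,7], y∈[2,4] → 2·2 = 4.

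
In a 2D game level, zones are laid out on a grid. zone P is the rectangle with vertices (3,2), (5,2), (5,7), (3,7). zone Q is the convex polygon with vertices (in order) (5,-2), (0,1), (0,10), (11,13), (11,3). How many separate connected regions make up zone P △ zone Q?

zone P △ zone Q is a single connected region.

1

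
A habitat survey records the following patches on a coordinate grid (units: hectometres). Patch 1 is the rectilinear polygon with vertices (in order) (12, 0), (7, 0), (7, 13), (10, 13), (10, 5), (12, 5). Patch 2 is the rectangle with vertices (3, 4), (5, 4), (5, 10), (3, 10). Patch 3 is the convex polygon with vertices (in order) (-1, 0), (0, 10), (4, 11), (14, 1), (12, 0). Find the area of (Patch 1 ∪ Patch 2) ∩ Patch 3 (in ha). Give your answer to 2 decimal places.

|Patch 1 ∪ Patch 2| = 61.
|(Patch 1 ∪ Patch 2) ∩ Patch 3| = 39.50.

39.50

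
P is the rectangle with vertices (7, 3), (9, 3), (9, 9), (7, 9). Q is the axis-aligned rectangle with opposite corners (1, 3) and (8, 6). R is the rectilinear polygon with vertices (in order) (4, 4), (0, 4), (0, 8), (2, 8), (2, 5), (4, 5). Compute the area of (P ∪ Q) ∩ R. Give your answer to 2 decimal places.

The region (P ∪ Q) ∩ R is the polygon with vertices (1,6), (2,6), (2,5), (4,5), (4,4), (1,4).
By the shoelace formula its area is 4.00.

4.00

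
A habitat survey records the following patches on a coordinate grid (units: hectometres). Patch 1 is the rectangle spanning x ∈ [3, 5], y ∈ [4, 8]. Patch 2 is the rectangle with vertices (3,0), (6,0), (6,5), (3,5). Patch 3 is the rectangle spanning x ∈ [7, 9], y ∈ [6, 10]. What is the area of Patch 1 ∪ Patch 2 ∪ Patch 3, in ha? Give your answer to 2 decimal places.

By inclusion–exclusion:
Individual areas: |Patch 1| = 8, |Patch 2| = 15, |Patch 3| = 8.
|Patch 1∩Patch 2|: x∈[3,5], y∈[4,5] → 2·1 = 2.
|Patch 1∩Patch 3| = 0 (no overlap).
|Patch 2∩Patch 3| = 0 (no overlap).
|Patch 1∩Patch 2∩Patch 3| = 0.
|Patch 1 ∪ Patch 2 ∪ Patch 3| = 31 − 2 + 0 = 29.00.

29.00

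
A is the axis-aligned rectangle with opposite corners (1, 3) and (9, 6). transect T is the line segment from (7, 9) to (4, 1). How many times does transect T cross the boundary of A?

2

The segment meets the boundary at (4.75,3), (5.875,6).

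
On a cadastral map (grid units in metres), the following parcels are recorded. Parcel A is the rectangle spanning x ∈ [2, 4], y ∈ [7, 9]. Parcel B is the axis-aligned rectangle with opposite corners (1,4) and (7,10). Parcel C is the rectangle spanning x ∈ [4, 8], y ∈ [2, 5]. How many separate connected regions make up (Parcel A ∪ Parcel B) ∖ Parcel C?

1

(Parcel A ∪ Parcel B) ∖ Parcel C is a single connected region.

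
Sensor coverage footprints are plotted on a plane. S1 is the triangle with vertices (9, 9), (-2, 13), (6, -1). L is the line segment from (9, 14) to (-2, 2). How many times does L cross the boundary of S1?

The segment meets the boundary at (1.872,6.224), (5.562,10.25).

2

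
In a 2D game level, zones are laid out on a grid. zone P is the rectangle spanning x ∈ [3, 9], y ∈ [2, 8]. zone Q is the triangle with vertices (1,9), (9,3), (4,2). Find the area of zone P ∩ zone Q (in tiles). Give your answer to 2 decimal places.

15.83

The intersection is the polygon with vertices (3,7.5), (9,3), (4,2), (3,4.333).
By the shoelace formula its area is 15.83.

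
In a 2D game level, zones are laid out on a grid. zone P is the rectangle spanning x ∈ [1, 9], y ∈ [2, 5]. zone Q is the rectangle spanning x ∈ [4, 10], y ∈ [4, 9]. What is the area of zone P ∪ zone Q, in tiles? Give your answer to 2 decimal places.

By inclusion–exclusion:
Individual areas: |zone P| = 24, |zone Q| = 30.
|zone P∩zone Q|: x∈[4,9], y∈[4,5] → 5·1 = 5.
|zone P ∪ zone Q| = 54 − 5 = 49.00.

49.00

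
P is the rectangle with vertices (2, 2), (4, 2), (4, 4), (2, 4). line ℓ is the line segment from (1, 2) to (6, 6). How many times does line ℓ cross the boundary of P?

2

The segment meets the boundary at (3.5,4), (2,2.8).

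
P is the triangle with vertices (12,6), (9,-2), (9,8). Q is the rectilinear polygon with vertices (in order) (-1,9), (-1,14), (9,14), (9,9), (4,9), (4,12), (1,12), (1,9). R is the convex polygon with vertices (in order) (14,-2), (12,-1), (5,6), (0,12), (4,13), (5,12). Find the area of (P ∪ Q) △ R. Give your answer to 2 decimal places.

|P ∪ Q| = 56.
|(P ∪ Q) ∩ R| = 13.9748.
|(P ∪ Q) △ R| = 56 + 48 − 27.9496 = 76.05.

76.05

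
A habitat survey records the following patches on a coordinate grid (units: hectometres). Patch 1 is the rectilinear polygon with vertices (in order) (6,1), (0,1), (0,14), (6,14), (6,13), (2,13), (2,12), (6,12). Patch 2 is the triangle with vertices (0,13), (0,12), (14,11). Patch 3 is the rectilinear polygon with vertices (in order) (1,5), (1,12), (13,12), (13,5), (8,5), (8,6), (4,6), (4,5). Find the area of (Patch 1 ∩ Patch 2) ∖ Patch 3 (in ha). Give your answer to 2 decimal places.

1.75

|Patch 1 ∩ Patch 2| = 3.
|(Patch 1 ∩ Patch 2) ∩ Patch 3| = 1.25.
|(Patch 1 ∩ Patch 2) ∖ Patch 3| = 3 − 1.25 = 1.75.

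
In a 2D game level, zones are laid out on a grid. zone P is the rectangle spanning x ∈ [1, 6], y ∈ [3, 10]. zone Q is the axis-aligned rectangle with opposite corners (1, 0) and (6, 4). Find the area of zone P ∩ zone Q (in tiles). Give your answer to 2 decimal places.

|zone P∩zone Q|: x∈[1,6], y∈[3,4] → 5·1 = 5.

5.00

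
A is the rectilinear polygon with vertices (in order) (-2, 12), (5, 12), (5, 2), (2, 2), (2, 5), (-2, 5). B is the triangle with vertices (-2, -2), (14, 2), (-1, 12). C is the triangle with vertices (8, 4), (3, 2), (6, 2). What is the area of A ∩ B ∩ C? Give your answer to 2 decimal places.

0.80

The intersection is the polygon with vertices (3,2), (5,2.8), (5,2).
By the shoelace formula its area is 0.80.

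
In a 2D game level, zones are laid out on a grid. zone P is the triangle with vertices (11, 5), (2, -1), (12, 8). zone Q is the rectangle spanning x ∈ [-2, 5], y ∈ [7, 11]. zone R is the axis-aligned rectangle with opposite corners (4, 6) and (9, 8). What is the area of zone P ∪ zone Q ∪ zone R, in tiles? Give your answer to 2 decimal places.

47.50

By inclusion–exclusion:
Individual areas: |zone P| = 10.5, |zone Q| = 28, |zone R| = 10.
|zone P∩zone Q| = 0.
|zone P∩zone R| = 0.
|zone Q∩zone R|: x∈[4,5], y∈[7,8] → 1·1 = 1.
|zone P∩zone Q∩zone R| = 0.
|zone P ∪ zone Q ∪ zone R| = 48.5 − 1 + 0 = 47.50.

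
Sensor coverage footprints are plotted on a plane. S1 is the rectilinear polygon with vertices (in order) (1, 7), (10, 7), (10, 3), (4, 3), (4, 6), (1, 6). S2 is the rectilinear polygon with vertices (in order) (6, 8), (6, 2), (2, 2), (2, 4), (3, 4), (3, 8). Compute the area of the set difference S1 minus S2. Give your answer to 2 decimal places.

18.00

|S1| = 27, |S1∩S2| = 9.
|S1 ∖ S2| = |S1| − |S1∩S2| = 27 − 9 = 18.00.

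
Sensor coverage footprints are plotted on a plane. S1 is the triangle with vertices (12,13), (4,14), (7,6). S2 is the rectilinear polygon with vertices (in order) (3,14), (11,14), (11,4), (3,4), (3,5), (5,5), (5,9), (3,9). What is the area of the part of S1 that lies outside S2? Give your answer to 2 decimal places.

0.76

|S1| = 30.5, |S1∩S2| = 29.7375.
|S1 ∖ S2| = |S1| − |S1∩S2| = 30.5 − 29.7375 = 0.76.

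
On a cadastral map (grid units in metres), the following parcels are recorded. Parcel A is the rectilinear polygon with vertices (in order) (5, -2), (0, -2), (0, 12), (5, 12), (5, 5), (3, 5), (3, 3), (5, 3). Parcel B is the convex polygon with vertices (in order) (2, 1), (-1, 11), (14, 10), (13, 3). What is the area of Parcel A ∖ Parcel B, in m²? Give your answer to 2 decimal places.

|Parcel A| = 66, |Parcel A∩Parcel B| = 37.3485.
|Parcel A ∖ Parcel B| = |Parcel A| − |Parcel A∩Parcel B| = 66 − 37.3485 = 28.65.

28.65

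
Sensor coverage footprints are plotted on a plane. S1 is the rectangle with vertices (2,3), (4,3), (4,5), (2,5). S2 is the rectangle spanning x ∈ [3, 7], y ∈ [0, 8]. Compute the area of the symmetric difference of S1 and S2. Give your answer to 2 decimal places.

32.00

|S1∩S2|: x∈[3,4], y∈[3,5] → 1·2 = 2.
|S1 △ S2| = |S1| + |S2| − 2·|S1∩S2| = 4 + 32 − 4 = 32.00.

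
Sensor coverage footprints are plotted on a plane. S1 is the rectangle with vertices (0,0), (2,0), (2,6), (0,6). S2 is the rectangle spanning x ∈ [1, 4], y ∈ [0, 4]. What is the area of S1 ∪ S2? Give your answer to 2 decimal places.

20.00

By inclusion–exclusion:
Individual areas: |S1| = 12, |S2| = 12.
|S1∩S2|: x∈[1,2], y∈[0,4] → 1·4 = 4.
|S1 ∪ S2| = 24 − 4 = 20.00.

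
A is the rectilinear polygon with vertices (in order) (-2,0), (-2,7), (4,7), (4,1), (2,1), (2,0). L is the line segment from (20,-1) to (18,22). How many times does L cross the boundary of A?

0

The segment lies entirely outside A and never meets its boundary.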